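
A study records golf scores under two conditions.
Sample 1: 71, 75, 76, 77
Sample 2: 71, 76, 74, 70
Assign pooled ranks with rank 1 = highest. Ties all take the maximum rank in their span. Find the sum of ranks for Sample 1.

Sorted (descending): 77, 76, 76, 75, 74, 71, 71, 70
The 2 values of 76 occupy positions 2–3 → each gets rank 3.
The 2 values of 71 occupy positions 6–7 → each gets rank 7.
Sample 1 values → pooled ranks: 71→7, 75→4, 76→3, 77→1
Rank sum = 7 + 4 + 3 + 1 = 15

15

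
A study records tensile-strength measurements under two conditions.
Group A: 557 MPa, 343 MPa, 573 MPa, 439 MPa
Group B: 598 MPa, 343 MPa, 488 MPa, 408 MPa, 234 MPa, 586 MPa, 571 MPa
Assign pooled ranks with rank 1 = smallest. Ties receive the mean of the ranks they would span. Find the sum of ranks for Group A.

Sorted (ascending): 234, 343, 343, 408, 439, 488, 557, 571, 573, 586, 598
The 2 values of 343 occupy positions 2–3 → average rank (2+3)/2 = 2.5.
Group A values → pooled ranks: 557→7, 343→2.5, 573→9, 439→5
Rank sum = 7 + 2.5 + 9 + 5 = 23.5

23.5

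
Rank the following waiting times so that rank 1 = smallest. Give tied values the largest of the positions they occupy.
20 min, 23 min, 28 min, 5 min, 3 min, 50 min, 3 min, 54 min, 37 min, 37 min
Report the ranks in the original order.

4, 5, 6, 3, 2, 9, 2, 10, 8, 8

Sorted (ascending): 3, 3, 5, 20, 23, 28, 37, 37, 50, 54
The 2 values of 3 occupy positions 1–2 → each gets rank 2.
The 2 values of 37 occupy positions 7–8 → each gets rank 8.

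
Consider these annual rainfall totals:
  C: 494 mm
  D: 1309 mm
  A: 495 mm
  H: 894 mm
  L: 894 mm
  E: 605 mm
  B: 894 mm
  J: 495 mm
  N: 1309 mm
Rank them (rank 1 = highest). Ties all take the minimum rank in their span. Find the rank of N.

1

Sorted (descending): 1309, 1309, 894, 894, 894, 605, 495, 495, 494
The 2 values of 1309 occupy positions 1–2 → each gets rank 1.
The 3 values of 894 occupy positions 3–5 → each gets rank 3.
The 2 values of 495 occupy positions 7–8 → each gets rank 7.
N has value 1309 mm → rank 1.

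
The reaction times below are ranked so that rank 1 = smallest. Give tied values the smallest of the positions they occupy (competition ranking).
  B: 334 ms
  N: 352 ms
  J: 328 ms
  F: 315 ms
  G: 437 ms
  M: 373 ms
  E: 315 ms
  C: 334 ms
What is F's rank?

1

Sorted (ascending): 315, 315, 328, 334, 334, 352, 373, 437
The 2 values of 315 occupy positions 1–2 → each gets rank 1.
The 2 values of 334 occupy positions 4–5 → each gets rank 4.
F has value 315 ms → rank 1.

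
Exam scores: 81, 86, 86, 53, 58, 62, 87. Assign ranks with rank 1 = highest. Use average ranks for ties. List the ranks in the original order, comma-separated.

Sorted (descending): 87, 86, 86, 81, 62, 58, 53
The 2 values of 86 occupy positions 2–3 → average rank (2+3)/2 = 2.5.

4, 2.5, 2.5, 7, 6, 5, 1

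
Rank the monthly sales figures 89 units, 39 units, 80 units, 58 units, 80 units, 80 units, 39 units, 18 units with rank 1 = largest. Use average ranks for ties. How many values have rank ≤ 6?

Sorted (descending): 89, 80, 80, 80, 58, 39, 39, 18
The 3 values of 80 occupy positions 2–4 → average rank 3.
The 2 values of 39 occupy positions 6–7 → average rank (6+7)/2 = 6.5.
Ranks ≤ 6: {1, 3, 3, 3, 5} → 5 values.

5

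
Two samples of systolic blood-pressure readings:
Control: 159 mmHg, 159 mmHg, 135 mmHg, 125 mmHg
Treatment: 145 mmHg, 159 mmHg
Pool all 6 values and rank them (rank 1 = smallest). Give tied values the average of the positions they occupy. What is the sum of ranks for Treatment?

Sorted (ascending): 125, 135, 145, 159, 159, 159
The 3 values of 159 occupy positions 4–6 → average rank 5.
Treatment values → pooled ranks: 145→3, 159→5
Rank sum = 3 + 5 = 8

8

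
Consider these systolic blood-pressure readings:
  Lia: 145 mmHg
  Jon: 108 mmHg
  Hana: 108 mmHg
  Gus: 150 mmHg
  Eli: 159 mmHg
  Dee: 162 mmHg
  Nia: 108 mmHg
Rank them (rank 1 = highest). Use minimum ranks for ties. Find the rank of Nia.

5

Sorted (descending): 162, 159, 150, 145, 108, 108, 108
The 3 values of 108 occupy positions 5–7 → each gets rank 5.
Nia has value 108 mmHg → rank 5.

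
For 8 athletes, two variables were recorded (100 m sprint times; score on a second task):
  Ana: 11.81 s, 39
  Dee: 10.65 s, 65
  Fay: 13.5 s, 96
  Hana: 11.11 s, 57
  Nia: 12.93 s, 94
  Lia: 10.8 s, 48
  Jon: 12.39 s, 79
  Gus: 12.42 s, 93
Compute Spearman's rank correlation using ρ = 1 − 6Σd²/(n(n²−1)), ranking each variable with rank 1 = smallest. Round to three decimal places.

Ranks of variable 1: 4, 1, 8, 3, 7, 2, 5, 6
Ranks of variable 2: 1, 4, 8, 3, 7, 2, 5, 6
d = r₁ − r₂: 3, -3, 0, 0, 0, 0, 0, 0
d²: 9, 9, 0, 0, 0, 0, 0, 0; Σd² = 18
ρ = 1 − 6·18/(8·63) = 1 − 108/504 = 0.786

0.786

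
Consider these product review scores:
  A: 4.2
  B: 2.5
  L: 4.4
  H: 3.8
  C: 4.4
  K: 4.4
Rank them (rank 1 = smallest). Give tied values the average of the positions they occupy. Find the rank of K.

Sorted (ascending): 2.5, 3.8, 4.2, 4.4, 4.4, 4.4
The 3 values of 4.4 occupy positions 4–6 → average rank 5.
K has value 4.4 → rank 5.

5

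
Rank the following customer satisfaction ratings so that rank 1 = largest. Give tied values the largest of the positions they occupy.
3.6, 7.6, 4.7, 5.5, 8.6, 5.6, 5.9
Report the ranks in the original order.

Sorted (descending): 8.6, 7.6, 5.9, 5.6, 5.5, 4.7, 3.6
No ties — each value takes its position as its rank.

7, 2, 6, 5, 1, 4, 3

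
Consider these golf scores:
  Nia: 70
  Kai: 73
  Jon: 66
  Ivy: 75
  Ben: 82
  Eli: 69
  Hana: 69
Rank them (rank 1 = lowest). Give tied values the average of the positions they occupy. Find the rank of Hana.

Sorted (ascending): 66, 69, 69, 70, 73, 75, 82
The 2 values of 69 occupy positions 2–3 → average rank (2+3)/2 = 2.5.
Hana has value 69 → rank 2.5.

2.5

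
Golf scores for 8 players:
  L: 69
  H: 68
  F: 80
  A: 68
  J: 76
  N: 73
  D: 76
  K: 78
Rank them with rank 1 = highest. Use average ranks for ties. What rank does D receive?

3.5

Sorted (descending): 80, 78, 76, 76, 73, 69, 68, 68
The 2 values of 76 occupy positions 3–4 → average rank (3+4)/2 = 3.5.
The 2 values of 68 occupy positions 7–8 → average rank (7+8)/2 = 7.5.
D has value 76 → rank 3.5.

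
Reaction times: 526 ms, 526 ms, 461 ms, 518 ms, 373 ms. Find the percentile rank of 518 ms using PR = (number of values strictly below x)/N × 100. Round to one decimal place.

N = 5.
Strictly below 518: 2. Equal to 518: 1.
PR = 2/5 × 100 = 40.0

40.0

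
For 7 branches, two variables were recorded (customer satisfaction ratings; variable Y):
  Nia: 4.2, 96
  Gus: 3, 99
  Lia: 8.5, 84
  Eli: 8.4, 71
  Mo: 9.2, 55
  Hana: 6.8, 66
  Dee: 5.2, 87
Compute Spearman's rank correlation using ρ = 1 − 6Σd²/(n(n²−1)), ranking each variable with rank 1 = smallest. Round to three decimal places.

-0.857

Ranks of variable 1: 2, 1, 6, 5, 7, 4, 3
Ranks of variable 2: 6, 7, 4, 3, 1, 2, 5
d = r₁ − r₂: -4, -6, 2, 2, 6, 2, -2
d²: 16, 36, 4, 4, 36, 4, 4; Σd² = 104
ρ = 1 − 6·104/(7·48) = 1 − 624/336 = -0.857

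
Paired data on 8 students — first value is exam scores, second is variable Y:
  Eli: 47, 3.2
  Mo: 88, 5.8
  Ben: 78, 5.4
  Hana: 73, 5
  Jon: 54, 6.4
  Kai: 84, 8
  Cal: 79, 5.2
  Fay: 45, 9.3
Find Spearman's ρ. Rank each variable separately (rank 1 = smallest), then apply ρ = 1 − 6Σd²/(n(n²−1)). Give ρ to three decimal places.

0.024

Ranks of variable 1: 2, 8, 5, 4, 3, 7, 6, 1
Ranks of variable 2: 1, 5, 4, 2, 6, 7, 3, 8
d = r₁ − r₂: 1, 3, 1, 2, -3, 0, 3, -7
d²: 1, 9, 1, 4, 9, 0, 9, 49; Σd² = 82
ρ = 1 − 6·82/(8·63) = 1 − 492/504 = 0.024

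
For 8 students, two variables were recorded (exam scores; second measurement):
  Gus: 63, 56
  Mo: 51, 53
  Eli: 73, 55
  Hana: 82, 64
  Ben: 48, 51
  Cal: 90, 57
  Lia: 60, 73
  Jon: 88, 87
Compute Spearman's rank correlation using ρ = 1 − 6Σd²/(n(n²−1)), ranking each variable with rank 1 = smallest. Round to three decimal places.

Ranks of variable 1: 4, 2, 5, 6, 1, 8, 3, 7
Ranks of variable 2: 4, 2, 3, 6, 1, 5, 7, 8
d = r₁ − r₂: 0, 0, 2, 0, 0, 3, -4, -1
d²: 0, 0, 4, 0, 0, 9, 16, 1; Σd² = 30
ρ = 1 − 6·30/(8·63) = 1 − 180/504 = 0.643

0.643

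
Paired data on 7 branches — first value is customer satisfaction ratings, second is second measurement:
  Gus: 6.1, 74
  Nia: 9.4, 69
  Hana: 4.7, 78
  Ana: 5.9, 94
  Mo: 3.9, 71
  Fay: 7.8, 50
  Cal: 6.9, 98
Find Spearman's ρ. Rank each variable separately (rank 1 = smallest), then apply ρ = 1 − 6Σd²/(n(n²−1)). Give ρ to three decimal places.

Ranks of variable 1: 4, 7, 2, 3, 1, 6, 5
Ranks of variable 2: 4, 2, 5, 6, 3, 1, 7
d = r₁ − r₂: 0, 5, -3, -3, -2, 5, -2
d²: 0, 25, 9, 9, 4, 25, 4; Σd² = 76
ρ = 1 − 6·76/(7·48) = 1 − 456/336 = -0.357

-0.357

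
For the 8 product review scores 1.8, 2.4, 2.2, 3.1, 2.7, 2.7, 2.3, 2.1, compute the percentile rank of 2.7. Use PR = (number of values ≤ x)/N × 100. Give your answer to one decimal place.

87.5

N = 8.
Strictly below 2.7: 5. Equal to 2.7: 2.
PR = 7/8 × 100 = 87.5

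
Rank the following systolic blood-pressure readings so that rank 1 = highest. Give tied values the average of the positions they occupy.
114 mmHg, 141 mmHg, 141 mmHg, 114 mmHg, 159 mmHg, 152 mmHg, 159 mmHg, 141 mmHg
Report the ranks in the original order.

7.5, 5, 5, 7.5, 1.5, 3, 1.5, 5

Sorted (descending): 159, 159, 152, 141, 141, 141, 114, 114
The 2 values of 159 occupy positions 1–2 → average rank (1+2)/2 = 1.5.
The 3 values of 141 occupy positions 4–6 → average rank 5.
The 2 values of 114 occupy positions 7–8 → average rank (7+8)/2 = 7.5.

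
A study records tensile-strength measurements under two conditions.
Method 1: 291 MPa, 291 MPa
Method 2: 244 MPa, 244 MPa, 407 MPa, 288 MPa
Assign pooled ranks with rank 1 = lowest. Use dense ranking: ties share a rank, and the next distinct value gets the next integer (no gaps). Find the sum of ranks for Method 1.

Sorted (ascending): 244, 244, 288, 291, 291, 407
The 2 values of 244 share dense rank 1.
The 2 values of 291 share dense rank 3.
Remaining distinct values take the next consecutive integers.
Method 1 values → pooled ranks: 291→3, 291→3
Rank sum = 3 + 3 = 6

6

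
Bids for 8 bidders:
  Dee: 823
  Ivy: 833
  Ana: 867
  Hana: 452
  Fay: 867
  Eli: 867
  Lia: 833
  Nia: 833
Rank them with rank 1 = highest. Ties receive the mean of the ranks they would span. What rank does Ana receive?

2

Sorted (descending): 867, 867, 867, 833, 833, 833, 823, 452
The 3 values of 867 occupy positions 1–3 → average rank 2.
The 3 values of 833 occupy positions 4–6 → average rank 5.
Ana has value 867 → rank 2.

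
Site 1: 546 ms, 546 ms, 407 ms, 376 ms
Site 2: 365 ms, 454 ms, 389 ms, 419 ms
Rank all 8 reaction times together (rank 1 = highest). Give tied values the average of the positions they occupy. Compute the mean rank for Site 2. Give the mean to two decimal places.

Sorted (descending): 546, 546, 454, 419, 407, 389, 376, 365
The 2 values of 546 occupy positions 1–2 → average rank (1+2)/2 = 1.5.
Site 2 values → pooled ranks: 365→8, 454→3, 389→6, 419→4
Mean rank = (8 + 3 + 6 + 4) / 4 = 5.25

5.25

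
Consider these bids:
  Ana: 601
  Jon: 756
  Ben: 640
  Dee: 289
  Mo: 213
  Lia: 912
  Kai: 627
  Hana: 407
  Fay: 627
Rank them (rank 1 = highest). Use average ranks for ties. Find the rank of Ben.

3

Sorted (descending): 912, 756, 640, 627, 627, 601, 407, 289, 213
The 2 values of 627 occupy positions 4–5 → average rank (4+5)/2 = 4.5.
Ben has value 640 → rank 3.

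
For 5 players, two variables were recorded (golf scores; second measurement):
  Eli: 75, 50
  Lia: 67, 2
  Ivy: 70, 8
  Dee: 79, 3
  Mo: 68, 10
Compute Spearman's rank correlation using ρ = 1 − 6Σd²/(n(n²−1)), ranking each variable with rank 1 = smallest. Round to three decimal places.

0.300

Ranks of variable 1: 4, 1, 3, 5, 2
Ranks of variable 2: 5, 1, 3, 2, 4
d = r₁ − r₂: -1, 0, 0, 3, -2
d²: 1, 0, 0, 9, 4; Σd² = 14
ρ = 1 − 6·14/(5·24) = 1 − 84/120 = 0.300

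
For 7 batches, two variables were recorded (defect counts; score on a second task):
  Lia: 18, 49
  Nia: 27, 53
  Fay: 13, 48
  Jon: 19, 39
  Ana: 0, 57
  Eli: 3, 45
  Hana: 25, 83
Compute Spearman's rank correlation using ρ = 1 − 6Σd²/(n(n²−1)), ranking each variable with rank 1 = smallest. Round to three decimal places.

0.179

Ranks of variable 1: 4, 7, 3, 5, 1, 2, 6
Ranks of variable 2: 4, 5, 3, 1, 6, 2, 7
d = r₁ − r₂: 0, 2, 0, 4, -5, 0, -1
d²: 0, 4, 0, 16, 25, 0, 1; Σd² = 46
ρ = 1 − 6·46/(7·48) = 1 − 276/336 = 0.179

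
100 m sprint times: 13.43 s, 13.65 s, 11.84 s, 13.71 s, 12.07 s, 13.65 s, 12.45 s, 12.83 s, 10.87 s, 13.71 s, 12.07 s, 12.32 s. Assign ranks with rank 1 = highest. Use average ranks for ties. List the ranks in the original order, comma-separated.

Sorted (descending): 13.71, 13.71, 13.65, 13.65, 13.43, 12.83, 12.45, 12.32, 12.07, 12.07, 11.84, 10.87
The 2 values of 13.71 occupy positions 1–2 → average rank (1+2)/2 = 1.5.
The 2 values of 13.65 occupy positions 3–4 → average rank (3+4)/2 = 3.5.
The 2 values of 12.07 occupy positions 9–10 → average rank (9+10)/2 = 9.5.

5, 3.5, 11, 1.5, 9.5, 3.5, 7, 6, 12, 1.5, 9.5, 8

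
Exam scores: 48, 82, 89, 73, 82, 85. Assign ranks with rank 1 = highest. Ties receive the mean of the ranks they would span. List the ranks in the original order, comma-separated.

6, 3.5, 1, 5, 3.5, 2

Sorted (descending): 89, 85, 82, 82, 73, 48
The 2 values of 82 occupy positions 3–4 → average rank (3+4)/2 = 3.5.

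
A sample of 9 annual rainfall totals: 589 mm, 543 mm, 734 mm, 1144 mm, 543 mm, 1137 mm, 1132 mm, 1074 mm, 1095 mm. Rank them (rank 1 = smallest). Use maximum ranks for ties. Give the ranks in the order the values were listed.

3, 2, 4, 9, 2, 8, 7, 5, 6

Sorted (ascending): 543, 543, 589, 734, 1074, 1095, 1132, 1137, 1144
The 2 values of 543 occupy positions 1–2 → each gets rank 2.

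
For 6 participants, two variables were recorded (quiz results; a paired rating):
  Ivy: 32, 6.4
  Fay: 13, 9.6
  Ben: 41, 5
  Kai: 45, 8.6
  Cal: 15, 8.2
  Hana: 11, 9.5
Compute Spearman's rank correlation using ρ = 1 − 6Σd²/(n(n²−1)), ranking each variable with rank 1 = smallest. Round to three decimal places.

-0.600

Ranks of variable 1: 4, 2, 5, 6, 3, 1
Ranks of variable 2: 2, 6, 1, 4, 3, 5
d = r₁ − r₂: 2, -4, 4, 2, 0, -4
d²: 4, 16, 16, 4, 0, 16; Σd² = 56
ρ = 1 − 6·56/(6·35) = 1 − 336/210 = -0.600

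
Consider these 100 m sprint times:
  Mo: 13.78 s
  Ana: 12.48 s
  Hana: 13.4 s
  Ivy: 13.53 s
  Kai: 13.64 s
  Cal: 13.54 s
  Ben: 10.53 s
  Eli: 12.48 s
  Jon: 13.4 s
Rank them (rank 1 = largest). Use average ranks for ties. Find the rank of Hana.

5.5

Sorted (descending): 13.78, 13.64, 13.54, 13.53, 13.4, 13.4, 12.48, 12.48, 10.53
The 2 values of 13.4 occupy positions 5–6 → average rank (5+6)/2 = 5.5.
The 2 values of 12.48 occupy positions 7–8 → average rank (7+8)/2 = 7.5.
Hana has value 13.4 s → rank 5.5.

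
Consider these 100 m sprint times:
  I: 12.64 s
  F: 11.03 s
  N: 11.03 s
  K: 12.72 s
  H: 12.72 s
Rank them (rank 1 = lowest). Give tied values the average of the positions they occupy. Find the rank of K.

Sorted (ascending): 11.03, 11.03, 12.64, 12.72, 12.72
The 2 values of 11.03 occupy positions 1–2 → average rank (1+2)/2 = 1.5.
The 2 values of 12.72 occupy positions 4–5 → average rank (4+5)/2 = 4.5.
K has value 12.72 s → rank 4.5.

4.5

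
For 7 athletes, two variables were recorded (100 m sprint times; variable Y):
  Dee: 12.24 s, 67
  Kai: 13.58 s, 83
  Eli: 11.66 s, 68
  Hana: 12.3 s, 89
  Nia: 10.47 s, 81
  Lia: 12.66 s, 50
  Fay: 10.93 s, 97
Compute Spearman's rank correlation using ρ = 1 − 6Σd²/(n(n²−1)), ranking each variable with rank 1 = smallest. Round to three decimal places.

-0.214

Ranks of variable 1: 4, 7, 3, 5, 1, 6, 2
Ranks of variable 2: 2, 5, 3, 6, 4, 1, 7
d = r₁ − r₂: 2, 2, 0, -1, -3, 5, -5
d²: 4, 4, 0, 1, 9, 25, 25; Σd² = 68
ρ = 1 − 6·68/(7·48) = 1 − 408/336 = -0.214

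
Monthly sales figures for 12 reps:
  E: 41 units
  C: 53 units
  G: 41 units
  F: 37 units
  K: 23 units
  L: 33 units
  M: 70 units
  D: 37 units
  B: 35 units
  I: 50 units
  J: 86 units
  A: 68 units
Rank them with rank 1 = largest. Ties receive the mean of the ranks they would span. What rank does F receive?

Sorted (descending): 86, 70, 68, 53, 50, 41, 41, 37, 37, 35, 33, 23
The 2 values of 41 occupy positions 6–7 → average rank (6+7)/2 = 6.5.
The 2 values of 37 occupy positions 8–9 → average rank (8+9)/2 = 8.5.
F has value 37 units → rank 8.5.

8.5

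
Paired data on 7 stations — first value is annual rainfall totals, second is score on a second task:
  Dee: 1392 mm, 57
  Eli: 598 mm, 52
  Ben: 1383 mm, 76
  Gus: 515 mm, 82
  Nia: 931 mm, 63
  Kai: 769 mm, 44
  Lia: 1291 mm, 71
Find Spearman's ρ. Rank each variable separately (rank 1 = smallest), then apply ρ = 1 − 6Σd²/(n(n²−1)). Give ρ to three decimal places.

Ranks of variable 1: 7, 2, 6, 1, 4, 3, 5
Ranks of variable 2: 3, 2, 6, 7, 4, 1, 5
d = r₁ − r₂: 4, 0, 0, -6, 0, 2, 0
d²: 16, 0, 0, 36, 0, 4, 0; Σd² = 56
ρ = 1 − 6·56/(7·48) = 1 − 336/336 = 0.000

0.000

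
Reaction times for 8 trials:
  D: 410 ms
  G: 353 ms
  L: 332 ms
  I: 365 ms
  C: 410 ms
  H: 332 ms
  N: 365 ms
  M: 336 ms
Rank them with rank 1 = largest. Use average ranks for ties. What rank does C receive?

1.5

Sorted (descending): 410, 410, 365, 365, 353, 336, 332, 332
The 2 values of 410 occupy positions 1–2 → average rank (1+2)/2 = 1.5.
The 2 values of 365 occupy positions 3–4 → average rank (3+4)/2 = 3.5.
The 2 values of 332 occupy positions 7–8 → average rank (7+8)/2 = 7.5.
C has value 410 ms → rank 1.5.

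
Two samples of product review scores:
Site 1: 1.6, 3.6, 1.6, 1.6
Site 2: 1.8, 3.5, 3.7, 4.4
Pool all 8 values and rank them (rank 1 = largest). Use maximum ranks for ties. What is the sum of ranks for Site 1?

Sorted (descending): 4.4, 3.7, 3.6, 3.5, 1.8, 1.6, 1.6, 1.6
The 3 values of 1.6 occupy positions 6–8 → each gets rank 8.
Site 1 values → pooled ranks: 1.6→8, 3.6→3, 1.6→8, 1.6→8
Rank sum = 8 + 3 + 8 + 8 = 27

27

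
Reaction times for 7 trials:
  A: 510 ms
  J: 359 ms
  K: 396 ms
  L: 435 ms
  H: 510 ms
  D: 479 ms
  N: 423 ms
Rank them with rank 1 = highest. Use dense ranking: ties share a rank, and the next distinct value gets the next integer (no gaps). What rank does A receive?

Sorted (descending): 510, 510, 479, 435, 423, 396, 359
The 2 values of 510 share dense rank 1.
Remaining distinct values take the next consecutive integers.
A has value 510 ms → rank 1.

1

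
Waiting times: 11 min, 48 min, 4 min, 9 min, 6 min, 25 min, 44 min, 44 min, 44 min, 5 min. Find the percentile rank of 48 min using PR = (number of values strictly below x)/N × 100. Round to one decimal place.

N = 10.
Strictly below 48: 9. Equal to 48: 1.
PR = 9/10 × 100 = 90.0

90.0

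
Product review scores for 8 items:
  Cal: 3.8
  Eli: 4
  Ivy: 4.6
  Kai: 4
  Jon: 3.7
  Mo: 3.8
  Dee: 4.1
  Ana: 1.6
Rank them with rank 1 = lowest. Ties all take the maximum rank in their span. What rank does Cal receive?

4

Sorted (ascending): 1.6, 3.7, 3.8, 3.8, 4, 4, 4.1, 4.6
The 2 values of 3.8 occupy positions 3–4 → each gets rank 4.
The 2 values of 4 occupy positions 5–6 → each gets rank 6.
Cal has value 3.8 → rank 4.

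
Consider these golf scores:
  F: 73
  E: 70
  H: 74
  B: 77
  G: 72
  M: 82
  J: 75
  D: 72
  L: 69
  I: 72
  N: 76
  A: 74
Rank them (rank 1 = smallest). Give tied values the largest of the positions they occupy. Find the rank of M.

Sorted (ascending): 69, 70, 72, 72, 72, 73, 74, 74, 75, 76, 77, 82
The 3 values of 72 occupy positions 3–5 → each gets rank 5.
The 2 values of 74 occupy positions 7–8 → each gets rank 8.
M has value 82 → rank 12.

12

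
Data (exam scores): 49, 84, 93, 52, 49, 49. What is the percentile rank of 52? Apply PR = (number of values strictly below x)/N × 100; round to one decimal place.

50.0

N = 6.
Strictly below 52: 3. Equal to 52: 1.
PR = 3/6 × 100 = 50.0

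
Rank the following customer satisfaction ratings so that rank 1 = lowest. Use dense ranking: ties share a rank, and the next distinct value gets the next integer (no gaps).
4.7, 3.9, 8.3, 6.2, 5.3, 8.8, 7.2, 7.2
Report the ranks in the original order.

2, 1, 6, 4, 3, 7, 5, 5

Sorted (ascending): 3.9, 4.7, 5.3, 6.2, 7.2, 7.2, 8.3, 8.8
The 2 values of 7.2 share dense rank 5.
Remaining distinct values take the next consecutive integers.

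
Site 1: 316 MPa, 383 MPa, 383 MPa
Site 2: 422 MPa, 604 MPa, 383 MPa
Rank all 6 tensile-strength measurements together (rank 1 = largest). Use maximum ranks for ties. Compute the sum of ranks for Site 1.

Sorted (descending): 604, 422, 383, 383, 383, 316
The 3 values of 383 occupy positions 3–5 → each gets rank 5.
Site 1 values → pooled ranks: 316→6, 383→5, 383→5
Rank sum = 6 + 5 + 5 = 16

16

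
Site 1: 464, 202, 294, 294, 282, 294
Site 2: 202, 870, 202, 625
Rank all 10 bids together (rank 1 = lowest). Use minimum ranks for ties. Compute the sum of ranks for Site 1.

28

Sorted (ascending): 202, 202, 202, 282, 294, 294, 294, 464, 625, 870
The 3 values of 202 occupy positions 1–3 → each gets rank 1.
The 3 values of 294 occupy positions 5–7 → each gets rank 5.
Site 1 values → pooled ranks: 464→8, 202→1, 294→5, 294→5, 282→4, 294→5
Rank sum = 8 + 1 + 5 + 5 + 4 + 5 = 28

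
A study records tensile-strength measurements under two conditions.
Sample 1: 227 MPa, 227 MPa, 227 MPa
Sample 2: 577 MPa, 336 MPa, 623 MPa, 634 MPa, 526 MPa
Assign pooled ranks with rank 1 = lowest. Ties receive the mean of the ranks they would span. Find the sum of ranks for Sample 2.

Sorted (ascending): 227, 227, 227, 336, 526, 577, 623, 634
The 3 values of 227 occupy positions 1–3 → average rank 2.
Sample 2 values → pooled ranks: 577→6, 336→4, 623→7, 634→8, 526→5
Rank sum = 6 + 4 + 7 + 8 + 5 = 30

30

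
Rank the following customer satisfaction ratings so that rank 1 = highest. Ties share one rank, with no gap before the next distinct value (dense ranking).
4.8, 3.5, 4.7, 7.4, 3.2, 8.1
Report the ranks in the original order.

3, 5, 4, 2, 6, 1

Sorted (descending): 8.1, 7.4, 4.8, 4.7, 3.5, 3.2
No ties — each value takes its position as its rank.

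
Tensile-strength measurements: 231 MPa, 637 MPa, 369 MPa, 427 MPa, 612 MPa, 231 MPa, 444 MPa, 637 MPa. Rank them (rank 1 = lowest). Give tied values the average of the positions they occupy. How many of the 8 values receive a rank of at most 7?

6

Sorted (ascending): 231, 231, 369, 427, 444, 612, 637, 637
The 2 values of 231 occupy positions 1–2 → average rank (1+2)/2 = 1.5.
The 2 values of 637 occupy positions 7–8 → average rank (7+8)/2 = 7.5.
Ranks ≤ 7: {1.5, 1.5, 3, 4, 5, 6} → 6 values.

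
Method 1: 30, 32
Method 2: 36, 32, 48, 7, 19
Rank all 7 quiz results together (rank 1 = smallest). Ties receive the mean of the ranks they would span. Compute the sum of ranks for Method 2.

20.5

Sorted (ascending): 7, 19, 30, 32, 32, 36, 48
The 2 values of 32 occupy positions 4–5 → average rank (4+5)/2 = 4.5.
Method 2 values → pooled ranks: 36→6, 32→4.5, 48→7, 7→1, 19→2
Rank sum = 6 + 4.5 + 7 + 1 + 2 = 20.5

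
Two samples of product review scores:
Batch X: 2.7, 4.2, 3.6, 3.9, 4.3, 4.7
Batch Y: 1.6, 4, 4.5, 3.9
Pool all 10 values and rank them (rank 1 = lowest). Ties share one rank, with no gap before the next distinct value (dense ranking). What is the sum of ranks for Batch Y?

Sorted (ascending): 1.6, 2.7, 3.6, 3.9, 3.9, 4, 4.2, 4.3, 4.5, 4.7
The 2 values of 3.9 share dense rank 4.
Remaining distinct values take the next consecutive integers.
Batch Y values → pooled ranks: 1.6→1, 4→5, 4.5→8, 3.9→4
Rank sum = 1 + 5 + 8 + 4 = 18

18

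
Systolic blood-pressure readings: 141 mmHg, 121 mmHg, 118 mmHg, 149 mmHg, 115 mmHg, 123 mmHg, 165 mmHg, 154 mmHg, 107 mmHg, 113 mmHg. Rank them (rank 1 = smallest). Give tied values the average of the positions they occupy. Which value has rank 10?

165

Sorted (ascending): 107, 113, 115, 118, 121, 123, 141, 149, 154, 165
No ties — each value takes its position as its rank.
Rank 10 → value 165.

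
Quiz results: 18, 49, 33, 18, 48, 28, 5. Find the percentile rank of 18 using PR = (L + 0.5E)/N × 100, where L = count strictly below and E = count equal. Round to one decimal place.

28.6

N = 7.
Strictly below 18: 1. Equal to 18: 2.
PR = (1 + 0.5·2)/7 × 100 = 28.6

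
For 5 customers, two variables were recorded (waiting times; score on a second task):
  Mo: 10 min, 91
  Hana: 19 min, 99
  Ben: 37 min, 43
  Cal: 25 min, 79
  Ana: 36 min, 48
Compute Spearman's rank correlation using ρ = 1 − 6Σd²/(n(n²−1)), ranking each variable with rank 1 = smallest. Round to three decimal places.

-0.900

Ranks of variable 1: 1, 2, 5, 3, 4
Ranks of variable 2: 4, 5, 1, 3, 2
d = r₁ − r₂: -3, -3, 4, 0, 2
d²: 9, 9, 16, 0, 4; Σd² = 38
ρ = 1 − 6·38/(5·24) = 1 − 228/120 = -0.900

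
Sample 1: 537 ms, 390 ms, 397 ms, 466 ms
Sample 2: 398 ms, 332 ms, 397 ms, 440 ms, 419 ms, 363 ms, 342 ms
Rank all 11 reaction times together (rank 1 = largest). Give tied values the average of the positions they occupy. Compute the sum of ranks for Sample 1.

17.5

Sorted (descending): 537, 466, 440, 419, 398, 397, 397, 390, 363, 342, 332
The 2 values of 397 occupy positions 6–7 → average rank (6+7)/2 = 6.5.
Sample 1 values → pooled ranks: 537→1, 390→8, 397→6.5, 466→2
Rank sum = 1 + 8 + 6.5 + 2 = 17.5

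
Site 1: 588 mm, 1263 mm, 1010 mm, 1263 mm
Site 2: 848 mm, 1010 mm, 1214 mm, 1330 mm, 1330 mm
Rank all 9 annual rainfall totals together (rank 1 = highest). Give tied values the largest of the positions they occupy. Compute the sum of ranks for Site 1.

Sorted (descending): 1330, 1330, 1263, 1263, 1214, 1010, 1010, 848, 588
The 2 values of 1330 occupy positions 1–2 → each gets rank 2.
The 2 values of 1263 occupy positions 3–4 → each gets rank 4.
The 2 values of 1010 occupy positions 6–7 → each gets rank 7.
Site 1 values → pooled ranks: 588→9, 1263→4, 1010→7, 1263→4
Rank sum = 9 + 4 + 7 + 4 = 24

24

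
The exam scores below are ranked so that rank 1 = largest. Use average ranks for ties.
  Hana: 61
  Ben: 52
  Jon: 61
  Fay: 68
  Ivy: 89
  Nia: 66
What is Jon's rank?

Sorted (descending): 89, 68, 66, 61, 61, 52
The 2 values of 61 occupy positions 4–5 → average rank (4+5)/2 = 4.5.
Jon has value 61 → rank 4.5.

4.5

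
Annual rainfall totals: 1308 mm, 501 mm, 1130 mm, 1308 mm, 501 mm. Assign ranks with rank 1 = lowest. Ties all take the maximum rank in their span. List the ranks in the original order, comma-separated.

5, 2, 3, 5, 2

Sorted (ascending): 501, 501, 1130, 1308, 1308
The 2 values of 501 occupy positions 1–2 → each gets rank 2.
The 2 values of 1308 occupy positions 4–5 → each gets rank 5.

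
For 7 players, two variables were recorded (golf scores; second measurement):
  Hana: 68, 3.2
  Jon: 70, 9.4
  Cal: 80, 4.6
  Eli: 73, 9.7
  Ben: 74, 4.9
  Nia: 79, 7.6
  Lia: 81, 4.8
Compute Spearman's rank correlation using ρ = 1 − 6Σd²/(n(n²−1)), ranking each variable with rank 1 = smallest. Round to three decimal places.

Ranks of variable 1: 1, 2, 6, 3, 4, 5, 7
Ranks of variable 2: 1, 6, 2, 7, 4, 5, 3
d = r₁ − r₂: 0, -4, 4, -4, 0, 0, 4
d²: 0, 16, 16, 16, 0, 0, 16; Σd² = 64
ρ = 1 − 6·64/(7·48) = 1 − 384/336 = -0.143

-0.143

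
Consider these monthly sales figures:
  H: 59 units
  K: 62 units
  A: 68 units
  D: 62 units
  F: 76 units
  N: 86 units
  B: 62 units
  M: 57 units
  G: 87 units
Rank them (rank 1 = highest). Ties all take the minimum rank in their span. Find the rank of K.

Sorted (descending): 87, 86, 76, 68, 62, 62, 62, 59, 57
The 3 values of 62 occupy positions 5–7 → each gets rank 5.
K has value 62 units → rank 5.

5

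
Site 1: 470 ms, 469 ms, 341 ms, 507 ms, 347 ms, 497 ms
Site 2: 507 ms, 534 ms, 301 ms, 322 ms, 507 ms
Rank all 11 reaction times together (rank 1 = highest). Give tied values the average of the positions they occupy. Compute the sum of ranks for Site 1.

38

Sorted (descending): 534, 507, 507, 507, 497, 470, 469, 347, 341, 322, 301
The 3 values of 507 occupy positions 2–4 → average rank 3.
Site 1 values → pooled ranks: 470→6, 469→7, 341→9, 507→3, 347→8, 497→5
Rank sum = 6 + 7 + 9 + 3 + 8 + 5 = 38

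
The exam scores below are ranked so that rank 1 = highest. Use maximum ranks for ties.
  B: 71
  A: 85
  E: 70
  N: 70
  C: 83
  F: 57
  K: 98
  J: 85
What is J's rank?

3

Sorted (descending): 98, 85, 85, 83, 71, 70, 70, 57
The 2 values of 85 occupy positions 2–3 → each gets rank 3.
The 2 values of 70 occupy positions 6–7 → each gets rank 7.
J has value 85 → rank 3.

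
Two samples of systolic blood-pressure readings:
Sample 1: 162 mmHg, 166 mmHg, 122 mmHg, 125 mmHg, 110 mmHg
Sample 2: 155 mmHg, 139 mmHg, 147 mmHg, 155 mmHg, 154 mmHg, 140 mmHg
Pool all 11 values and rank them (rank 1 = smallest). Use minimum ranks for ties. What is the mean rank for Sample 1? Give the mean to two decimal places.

Sorted (ascending): 110, 122, 125, 139, 140, 147, 154, 155, 155, 162, 166
The 2 values of 155 occupy positions 8–9 → each gets rank 8.
Sample 1 values → pooled ranks: 162→10, 166→11, 122→2, 125→3, 110→1
Mean rank = (10 + 11 + 2 + 3 + 1) / 5 = 5.40

5.40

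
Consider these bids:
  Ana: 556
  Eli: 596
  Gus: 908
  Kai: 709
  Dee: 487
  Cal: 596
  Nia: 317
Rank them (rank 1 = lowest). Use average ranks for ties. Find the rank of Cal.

Sorted (ascending): 317, 487, 556, 596, 596, 709, 908
The 2 values of 596 occupy positions 4–5 → average rank (4+5)/2 = 4.5.
Cal has value 596 → rank 4.5.

4.5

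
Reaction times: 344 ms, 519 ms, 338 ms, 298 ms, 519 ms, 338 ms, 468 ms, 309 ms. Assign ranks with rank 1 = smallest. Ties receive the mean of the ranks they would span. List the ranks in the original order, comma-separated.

5, 7.5, 3.5, 1, 7.5, 3.5, 6, 2

Sorted (ascending): 298, 309, 338, 338, 344, 468, 519, 519
The 2 values of 338 occupy positions 3–4 → average rank (3+4)/2 = 3.5.
The 2 values of 519 occupy positions 7–8 → average rank (7+8)/2 = 7.5.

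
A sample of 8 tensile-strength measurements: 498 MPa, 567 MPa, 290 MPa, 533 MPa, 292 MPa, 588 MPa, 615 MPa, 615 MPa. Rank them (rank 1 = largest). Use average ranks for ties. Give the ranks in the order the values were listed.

Sorted (descending): 615, 615, 588, 567, 533, 498, 292, 290
The 2 values of 615 occupy positions 1–2 → average rank (1+2)/2 = 1.5.

6, 4, 8, 5, 7, 3, 1.5, 1.5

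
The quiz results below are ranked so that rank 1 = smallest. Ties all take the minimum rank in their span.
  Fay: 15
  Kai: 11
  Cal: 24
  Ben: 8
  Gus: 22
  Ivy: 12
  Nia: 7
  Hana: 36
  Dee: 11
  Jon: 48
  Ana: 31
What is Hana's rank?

Sorted (ascending): 7, 8, 11, 11, 12, 15, 22, 24, 31, 36, 48
The 2 values of 11 occupy positions 3–4 → each gets rank 3.
Hana has value 36 → rank 10.

10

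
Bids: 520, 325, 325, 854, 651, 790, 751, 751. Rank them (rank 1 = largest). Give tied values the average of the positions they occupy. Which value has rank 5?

Sorted (descending): 854, 790, 751, 751, 651, 520, 325, 325
The 2 values of 751 occupy positions 3–4 → average rank (3+4)/2 = 3.5.
The 2 values of 325 occupy positions 7–8 → average rank (7+8)/2 = 7.5.
Rank 5 → value 651.

651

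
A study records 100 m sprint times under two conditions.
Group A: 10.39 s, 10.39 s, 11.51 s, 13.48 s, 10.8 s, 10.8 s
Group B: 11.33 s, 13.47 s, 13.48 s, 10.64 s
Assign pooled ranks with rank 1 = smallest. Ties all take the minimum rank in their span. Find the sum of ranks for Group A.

26

Sorted (ascending): 10.39, 10.39, 10.64, 10.8, 10.8, 11.33, 11.51, 13.47, 13.48, 13.48
The 2 values of 10.39 occupy positions 1–2 → each gets rank 1.
The 2 values of 10.8 occupy positions 4–5 → each gets rank 4.
The 2 values of 13.48 occupy positions 9–10 → each gets rank 9.
Group A values → pooled ranks: 10.39→1, 10.39→1, 11.51→7, 13.48→9, 10.8→4, 10.8→4
Rank sum = 1 + 1 + 7 + 9 + 4 + 4 = 26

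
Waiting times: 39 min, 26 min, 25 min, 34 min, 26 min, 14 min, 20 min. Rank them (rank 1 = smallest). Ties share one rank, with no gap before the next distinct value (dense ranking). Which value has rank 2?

20

Sorted (ascending): 14, 20, 25, 26, 26, 34, 39
The 2 values of 26 share dense rank 4.
Remaining distinct values take the next consecutive integers.
Rank 2 → value 20.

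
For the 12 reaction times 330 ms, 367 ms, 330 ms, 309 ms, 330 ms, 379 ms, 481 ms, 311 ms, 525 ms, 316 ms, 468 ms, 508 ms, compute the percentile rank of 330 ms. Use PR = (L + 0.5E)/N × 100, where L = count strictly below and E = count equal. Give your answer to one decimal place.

N = 12.
Strictly below 330: 3. Equal to 330: 3.
PR = (3 + 0.5·3)/12 × 100 = 37.5

37.5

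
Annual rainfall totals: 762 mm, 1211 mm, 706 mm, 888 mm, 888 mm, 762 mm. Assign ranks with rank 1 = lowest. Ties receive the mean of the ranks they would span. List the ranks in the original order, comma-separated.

2.5, 6, 1, 4.5, 4.5, 2.5

Sorted (ascending): 706, 762, 762, 888, 888, 1211
The 2 values of 762 occupy positions 2–3 → average rank (2+3)/2 = 2.5.
The 2 values of 888 occupy positions 4–5 → average rank (4+5)/2 = 4.5.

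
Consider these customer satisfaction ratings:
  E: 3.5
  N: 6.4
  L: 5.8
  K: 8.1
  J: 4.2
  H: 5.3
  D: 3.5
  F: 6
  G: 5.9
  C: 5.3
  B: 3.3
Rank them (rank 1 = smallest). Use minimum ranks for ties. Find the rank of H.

5

Sorted (ascending): 3.3, 3.5, 3.5, 4.2, 5.3, 5.3, 5.8, 5.9, 6, 6.4, 8.1
The 2 values of 3.5 occupy positions 2–3 → each gets rank 2.
The 2 values of 5.3 occupy positions 5–6 → each gets rank 5.
H has value 5.3 → rank 5.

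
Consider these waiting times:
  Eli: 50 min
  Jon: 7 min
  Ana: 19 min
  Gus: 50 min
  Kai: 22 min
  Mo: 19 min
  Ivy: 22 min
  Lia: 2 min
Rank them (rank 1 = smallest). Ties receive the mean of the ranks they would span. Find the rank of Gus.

7.5

Sorted (ascending): 2, 7, 19, 19, 22, 22, 50, 50
The 2 values of 19 occupy positions 3–4 → average rank (3+4)/2 = 3.5.
The 2 values of 22 occupy positions 5–6 → average rank (5+6)/2 = 5.5.
The 2 values of 50 occupy positions 7–8 → average rank (7+8)/2 = 7.5.
Gus has value 50 min → rank 7.5.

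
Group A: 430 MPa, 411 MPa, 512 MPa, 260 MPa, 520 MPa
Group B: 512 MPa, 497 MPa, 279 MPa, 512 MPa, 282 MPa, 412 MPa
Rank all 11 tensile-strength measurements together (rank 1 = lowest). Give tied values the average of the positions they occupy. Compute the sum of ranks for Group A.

31

Sorted (ascending): 260, 279, 282, 411, 412, 430, 497, 512, 512, 512, 520
The 3 values of 512 occupy positions 8–10 → average rank 9.
Group A values → pooled ranks: 430→6, 411→4, 512→9, 260→1, 520→11
Rank sum = 6 + 4 + 9 + 1 + 11 = 31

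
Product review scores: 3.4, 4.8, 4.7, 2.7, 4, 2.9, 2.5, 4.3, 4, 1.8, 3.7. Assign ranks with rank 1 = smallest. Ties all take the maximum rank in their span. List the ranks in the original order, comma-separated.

Sorted (ascending): 1.8, 2.5, 2.7, 2.9, 3.4, 3.7, 4, 4, 4.3, 4.7, 4.8
The 2 values of 4 occupy positions 7–8 → each gets rank 8.

5, 11, 10, 3, 8, 4, 2, 9, 8, 1, 6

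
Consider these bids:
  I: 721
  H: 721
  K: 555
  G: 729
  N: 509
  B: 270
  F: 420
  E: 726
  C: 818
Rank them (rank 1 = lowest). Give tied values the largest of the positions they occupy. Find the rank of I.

6

Sorted (ascending): 270, 420, 509, 555, 721, 721, 726, 729, 818
The 2 values of 721 occupy positions 5–6 → each gets rank 6.
I has value 721 → rank 6.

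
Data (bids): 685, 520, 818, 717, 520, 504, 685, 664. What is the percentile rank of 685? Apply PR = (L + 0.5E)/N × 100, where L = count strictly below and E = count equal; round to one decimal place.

N = 8.
Strictly below 685: 4. Equal to 685: 2.
PR = (4 + 0.5·2)/8 × 100 = 62.5

62.5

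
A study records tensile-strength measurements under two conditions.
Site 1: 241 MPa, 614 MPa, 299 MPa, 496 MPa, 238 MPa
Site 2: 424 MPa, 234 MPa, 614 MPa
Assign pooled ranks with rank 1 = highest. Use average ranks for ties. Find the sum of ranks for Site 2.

Sorted (descending): 614, 614, 496, 424, 299, 241, 238, 234
The 2 values of 614 occupy positions 1–2 → average rank (1+2)/2 = 1.5.
Site 2 values → pooled ranks: 424→4, 234→8, 614→1.5
Rank sum = 4 + 8 + 1.5 = 13.5

13.5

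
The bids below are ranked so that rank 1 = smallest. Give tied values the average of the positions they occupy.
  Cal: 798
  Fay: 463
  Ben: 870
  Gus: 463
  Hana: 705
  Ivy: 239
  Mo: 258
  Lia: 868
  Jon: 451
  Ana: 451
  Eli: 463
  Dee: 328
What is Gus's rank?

Sorted (ascending): 239, 258, 328, 451, 451, 463, 463, 463, 705, 798, 868, 870
The 2 values of 451 occupy positions 4–5 → average rank (4+5)/2 = 4.5.
The 3 values of 463 occupy positions 6–8 → average rank 7.
Gus has value 463 → rank 7.

7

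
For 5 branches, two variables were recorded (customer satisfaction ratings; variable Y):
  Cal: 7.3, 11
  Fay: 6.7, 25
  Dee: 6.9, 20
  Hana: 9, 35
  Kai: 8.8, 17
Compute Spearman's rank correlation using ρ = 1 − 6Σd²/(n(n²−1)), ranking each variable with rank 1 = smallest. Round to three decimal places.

Ranks of variable 1: 3, 1, 2, 5, 4
Ranks of variable 2: 1, 4, 3, 5, 2
d = r₁ − r₂: 2, -3, -1, 0, 2
d²: 4, 9, 1, 0, 4; Σd² = 18
ρ = 1 − 6·18/(5·24) = 1 − 108/120 = 0.100

0.100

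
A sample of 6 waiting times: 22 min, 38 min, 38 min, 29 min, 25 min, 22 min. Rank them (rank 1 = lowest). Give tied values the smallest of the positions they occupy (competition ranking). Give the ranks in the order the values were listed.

1, 5, 5, 4, 3, 1

Sorted (ascending): 22, 22, 25, 29, 38, 38
The 2 values of 22 occupy positions 1–2 → each gets rank 1.
The 2 values of 38 occupy positions 5–6 → each gets rank 5.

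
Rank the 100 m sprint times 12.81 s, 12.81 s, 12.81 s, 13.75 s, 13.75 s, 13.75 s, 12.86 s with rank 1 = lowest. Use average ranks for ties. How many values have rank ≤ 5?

Sorted (ascending): 12.81, 12.81, 12.81, 12.86, 13.75, 13.75, 13.75
The 3 values of 12.81 occupy positions 1–3 → average rank 2.
The 3 values of 13.75 occupy positions 5–7 → average rank 6.
Ranks ≤ 5: {2, 2, 2, 4} → 4 values.

4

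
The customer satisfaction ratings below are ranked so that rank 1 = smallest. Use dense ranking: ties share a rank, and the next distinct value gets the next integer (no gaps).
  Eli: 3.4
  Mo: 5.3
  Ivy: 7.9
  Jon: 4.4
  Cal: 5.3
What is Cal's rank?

Sorted (ascending): 3.4, 4.4, 5.3, 5.3, 7.9
The 2 values of 5.3 share dense rank 3.
Remaining distinct values take the next consecutive integers.
Cal has value 5.3 → rank 3.

3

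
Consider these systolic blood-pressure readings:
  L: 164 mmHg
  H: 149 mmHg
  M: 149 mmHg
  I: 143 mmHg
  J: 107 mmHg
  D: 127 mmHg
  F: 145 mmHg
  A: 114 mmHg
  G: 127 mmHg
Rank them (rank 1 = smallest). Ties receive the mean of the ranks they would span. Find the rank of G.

Sorted (ascending): 107, 114, 127, 127, 143, 145, 149, 149, 164
The 2 values of 127 occupy positions 3–4 → average rank (3+4)/2 = 3.5.
The 2 values of 149 occupy positions 7–8 → average rank (7+8)/2 = 7.5.
G has value 127 mmHg → rank 3.5.

3.5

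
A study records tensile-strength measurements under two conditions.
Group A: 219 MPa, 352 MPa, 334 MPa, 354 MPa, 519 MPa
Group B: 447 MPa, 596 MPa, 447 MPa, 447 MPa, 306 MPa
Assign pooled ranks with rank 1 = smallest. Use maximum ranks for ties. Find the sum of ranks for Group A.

Sorted (ascending): 219, 306, 334, 352, 354, 447, 447, 447, 519, 596
The 3 values of 447 occupy positions 6–8 → each gets rank 8.
Group A values → pooled ranks: 219→1, 352→4, 334→3, 354→5, 519→9
Rank sum = 1 + 4 + 3 + 5 + 9 = 22

22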